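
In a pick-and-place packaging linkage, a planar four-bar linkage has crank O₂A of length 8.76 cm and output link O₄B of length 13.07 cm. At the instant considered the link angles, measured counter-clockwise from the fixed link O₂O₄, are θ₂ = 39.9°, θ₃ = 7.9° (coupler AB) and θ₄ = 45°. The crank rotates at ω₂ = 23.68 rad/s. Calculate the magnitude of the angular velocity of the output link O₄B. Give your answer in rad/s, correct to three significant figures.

13.9

ω₂ = 23.68 rad/s
Differentiating the loop-closure r₂e^{iθ₂}+r₃e^{iθ₃}=r₁+r₄e^{iθ₄} gives r₂ω₂e^{iθ₂}+r₃ω₃e^{iθ₃}=r₄ω₄e^{iθ₄}.
Eliminating the other unknown: ω₄ = r₂ω₂ sin(θ₂−θ₃) / [r₄ sin(θ₄−θ₃)].
Numerator sine = +0.52992; denominator sine = +0.60321.
Result = 0.0876·23.68·(+0.52992) / (0.1307·(+0.60321)) = +13.943 rad/s; magnitude 13.943 rad/s.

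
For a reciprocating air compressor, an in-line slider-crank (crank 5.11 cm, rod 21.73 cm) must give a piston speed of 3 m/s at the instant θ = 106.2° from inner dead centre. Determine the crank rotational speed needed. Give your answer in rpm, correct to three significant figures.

626

For an in-line slider-crank, |v_piston| = rω|sinθ|·[1 + r cosθ/√(L² − r² sin²θ)].
With r = 0.0511 m, L = 0.2173 m, θ = 106.2°: the bracketed kinematic factor |dx/dθ| = 0.045766 m.
ω = v/|dx/dθ| = 3/0.045766 = 65.551 rad/s.
N = 60ω/(2π) = 625.96 rpm.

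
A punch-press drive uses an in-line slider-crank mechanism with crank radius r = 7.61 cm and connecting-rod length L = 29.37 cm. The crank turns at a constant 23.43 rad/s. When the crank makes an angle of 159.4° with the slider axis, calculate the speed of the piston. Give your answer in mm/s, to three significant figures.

475

ω = 23.43 rad/s
For an in-line slider-crank, x = r cosθ + √(L² − r² sin²θ), so v = −rω sinθ·[1 + r cosθ/√(L² − r² sin²θ)].
With r = 0.0761 m, L = 0.2937 m, θ = 159.4°: √(L² − r² sin²θ) = 0.29248 m.
v = −0.0761·23.43·0.35184·[1 + 0.0761·-0.93606/0.29248] = -0.47455 m/s.
|v| = 0.47455 m/s = 474.55 mm/s.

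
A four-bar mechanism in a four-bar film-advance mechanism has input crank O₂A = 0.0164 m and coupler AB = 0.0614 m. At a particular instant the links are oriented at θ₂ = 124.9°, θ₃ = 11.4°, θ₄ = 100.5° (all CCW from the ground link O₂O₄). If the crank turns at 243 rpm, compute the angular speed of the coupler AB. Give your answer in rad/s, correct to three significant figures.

2.81

ω₂ = 25.45 rad/s (from 243 rpm).
Differentiating the loop-closure r₂e^{iθ₂}+r₃e^{iθ₃}=r₁+r₄e^{iθ₄} gives r₂ω₂e^{iθ₂}+r₃ω₃e^{iθ₃}=r₄ω₄e^{iθ₄}.
Eliminating the other unknown: ω₃ = r₂ω₂ sin(θ₄−θ₂) / [r₃ sin(θ₃−θ₄)].
Numerator sine = -0.41310; denominator sine = -0.99988.
Result = 0.0164·25.45·(-0.41310) / (0.0614·(-0.99988)) = +2.8082 rad/s; magnitude 2.8082 rad/s.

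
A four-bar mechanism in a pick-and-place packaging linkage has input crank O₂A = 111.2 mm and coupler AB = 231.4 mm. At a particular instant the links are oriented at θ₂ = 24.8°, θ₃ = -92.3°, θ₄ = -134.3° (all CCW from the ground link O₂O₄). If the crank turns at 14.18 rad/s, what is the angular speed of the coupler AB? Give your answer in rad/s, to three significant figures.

ω₂ = 14.18 rad/s
Differentiating the loop-closure r₂e^{iθ₂}+r₃e^{iθ₃}=r₁+r₄e^{iθ₄} gives r₂ω₂e^{iθ₂}+r₃ω₃e^{iθ₃}=r₄ω₄e^{iθ₄}.
Eliminating the other unknown: ω₃ = r₂ω₂ sin(θ₄−θ₂) / [r₃ sin(θ₃−θ₄)].
Numerator sine = -0.35674; denominator sine = +0.66913.
Result = 0.1112·14.18·(-0.35674) / (0.2314·(+0.66913)) = -3.6329 rad/s; magnitude 3.6329 rad/s.

3.63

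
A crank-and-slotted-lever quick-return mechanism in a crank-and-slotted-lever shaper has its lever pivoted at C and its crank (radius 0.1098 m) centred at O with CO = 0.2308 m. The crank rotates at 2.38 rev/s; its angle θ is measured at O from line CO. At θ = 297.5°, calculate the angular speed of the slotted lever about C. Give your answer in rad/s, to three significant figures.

4.00

ω = 14.95 rad/s (from 2.38 rev/s).
Crank pin A relative to C: A = (d + r cosθ, r sinθ); lever angle φ = atan2(r sinθ, d + r cosθ).
Differentiating tanφ: φ̇ = rω(d cosθ + r)/(d² + r² + 2dr cosθ).
d² + r² + 2dr cosθ = |CA|² = 0.0887278 m²;  d cosθ + r = +0.21637 m.
|ω_lever| = |0.1098·14.95·+0.21637| / 0.0887278 = 4.0041 rad/s.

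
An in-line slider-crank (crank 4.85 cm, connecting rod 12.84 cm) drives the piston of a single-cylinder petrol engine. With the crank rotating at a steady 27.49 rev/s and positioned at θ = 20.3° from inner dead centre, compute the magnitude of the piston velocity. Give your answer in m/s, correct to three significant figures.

ω = 2π·27.5 = 172.7 rad/s
For an in-line slider-crank, x = r cosθ + √(L² − r² sin²θ), so v = −rω sinθ·[1 + r cosθ/√(L² − r² sin²θ)].
With r = 0.0485 m, L = 0.1284 m, θ = 20.3°: √(L² − r² sin²θ) = 0.12729 m.
v = −0.0485·172.7·0.34694·[1 + 0.0485·0.93789/0.12729] = -3.9449 m/s.
|v| = 3.9449 m/s.

3.94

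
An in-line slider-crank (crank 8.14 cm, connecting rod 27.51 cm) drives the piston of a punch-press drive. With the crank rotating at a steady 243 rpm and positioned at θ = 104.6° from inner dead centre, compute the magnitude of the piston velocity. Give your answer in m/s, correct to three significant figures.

1.85

ω = 2π·243/60 = 25.45 rad/s
For an in-line slider-crank, x = r cosθ + √(L² − r² sin²θ), so v = −rω sinθ·[1 + r cosθ/√(L² − r² sin²θ)].
With r = 0.0814 m, L = 0.2751 m, θ = 104.6°: √(L² − r² sin²θ) = 0.26358 m.
v = −0.0814·25.45·0.96771·[1 + 0.0814·-0.25207/0.26358] = -1.8485 m/s.
|v| = 1.8485 m/s.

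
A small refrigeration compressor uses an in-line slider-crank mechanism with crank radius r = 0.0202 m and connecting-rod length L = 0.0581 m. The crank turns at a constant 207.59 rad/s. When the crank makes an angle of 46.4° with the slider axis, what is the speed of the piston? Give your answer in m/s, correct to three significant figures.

3.79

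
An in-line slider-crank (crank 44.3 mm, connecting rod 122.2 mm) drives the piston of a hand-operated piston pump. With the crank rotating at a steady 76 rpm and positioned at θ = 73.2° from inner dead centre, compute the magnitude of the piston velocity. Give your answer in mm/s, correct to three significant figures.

375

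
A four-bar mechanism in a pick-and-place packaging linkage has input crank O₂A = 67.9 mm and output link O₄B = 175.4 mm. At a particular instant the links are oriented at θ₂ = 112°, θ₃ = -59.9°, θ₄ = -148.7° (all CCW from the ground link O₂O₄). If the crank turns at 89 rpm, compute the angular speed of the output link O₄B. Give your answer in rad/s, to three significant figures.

0.508

ω₂ = 9.32 rad/s (from 89 rpm).
Differentiating the loop-closure r₂e^{iθ₂}+r₃e^{iθ₃}=r₁+r₄e^{iθ₄} gives r₂ω₂e^{iθ₂}+r₃ω₃e^{iθ₃}=r₄ω₄e^{iθ₄}.
Eliminating the other unknown: ω₄ = r₂ω₂ sin(θ₂−θ₃) / [r₄ sin(θ₄−θ₃)].
Numerator sine = +0.14090; denominator sine = -0.99978.
Result = 0.0679·9.32·(+0.14090) / (0.1754·(-0.99978)) = -0.50847 rad/s; magnitude 0.50847 rad/s.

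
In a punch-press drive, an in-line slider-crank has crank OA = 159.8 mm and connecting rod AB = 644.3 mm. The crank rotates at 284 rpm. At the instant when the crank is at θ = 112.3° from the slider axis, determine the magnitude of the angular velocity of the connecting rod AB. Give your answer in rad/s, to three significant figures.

2.88

ω = 29.74 rad/s (converted from 284 rpm).
The rod makes angle φ with the slider axis where L sinφ = r sinθ; differentiating, L cosφ·φ̇ = r ω cosθ.
L cosφ = √(L² − r² sin²θ) = 0.62711 m.
|ω_rod| = r ω |cosθ| / √(L² − r² sin²θ) = 0.1598·29.74·0.37946/0.62711 = 2.8757 rad/s.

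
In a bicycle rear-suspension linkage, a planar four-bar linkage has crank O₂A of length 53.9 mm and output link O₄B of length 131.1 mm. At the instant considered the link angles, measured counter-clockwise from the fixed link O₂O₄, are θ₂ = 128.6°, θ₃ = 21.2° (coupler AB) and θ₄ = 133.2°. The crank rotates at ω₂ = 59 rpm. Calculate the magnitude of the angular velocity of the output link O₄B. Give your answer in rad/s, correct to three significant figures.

ω₂ = 6.178 rad/s (from 59 rpm).
Differentiating the loop-closure r₂e^{iθ₂}+r₃e^{iθ₃}=r₁+r₄e^{iθ₄} gives r₂ω₂e^{iθ₂}+r₃ω₃e^{iθ₃}=r₄ω₄e^{iθ₄}.
Eliminating the other unknown: ω₄ = r₂ω₂ sin(θ₂−θ₃) / [r₄ sin(θ₄−θ₃)].
Numerator sine = +0.95424; denominator sine = +0.92718.
Result = 0.0539·6.178·(+0.95424) / (0.1311·(+0.92718)) = +2.6143 rad/s; magnitude 2.6143 rad/s.

2.61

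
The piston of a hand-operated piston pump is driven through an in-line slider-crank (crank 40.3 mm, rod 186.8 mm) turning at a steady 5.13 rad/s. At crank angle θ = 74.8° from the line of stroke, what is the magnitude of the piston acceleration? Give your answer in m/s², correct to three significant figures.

ω = 5.13 rad/s
x(θ) = r cosθ + √(L² − r² sin²θ); with ω constant, a = ω²·d²x/dθ².
d²x/dθ² = −r cosθ − r²(cos2θ)/√u − r⁴ sin²2θ/(4u^{3/2}),  u = L² − r² sin²θ = 0.0333818 m².
Substituting r = 0.0403 m, L = 0.1868 m, θ = 74.8°: d²x/dθ² = -0.002927 m.
a = ω²·d²x/dθ² = (5.13)²·(-0.002927) = -0.077029 m/s²;  |a| = 0.077029 m/s².

0.0770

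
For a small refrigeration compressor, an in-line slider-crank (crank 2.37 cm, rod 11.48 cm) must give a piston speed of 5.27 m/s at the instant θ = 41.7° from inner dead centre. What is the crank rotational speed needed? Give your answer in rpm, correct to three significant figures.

For an in-line slider-crank, |v_piston| = rω|sinθ|·[1 + r cosθ/√(L² − r² sin²θ)].
With r = 0.0237 m, L = 0.1148 m, θ = 41.7°: the bracketed kinematic factor |dx/dθ| = 0.018219 m.
ω = v/|dx/dθ| = 5.27/0.018219 = 289.25 rad/s.
N = 60ω/(2π) = 2762.2 rpm.

2760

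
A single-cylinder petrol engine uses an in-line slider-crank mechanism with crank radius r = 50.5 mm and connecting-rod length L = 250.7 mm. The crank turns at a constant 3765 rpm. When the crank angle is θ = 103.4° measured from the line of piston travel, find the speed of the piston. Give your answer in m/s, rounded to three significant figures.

ω = 2π·3765/60 = 394.3 rad/s
For an in-line slider-crank, x = r cosθ + √(L² − r² sin²θ), so v = −rω sinθ·[1 + r cosθ/√(L² − r² sin²θ)].
With r = 0.0505 m, L = 0.2507 m, θ = 103.4°: √(L² − r² sin²θ) = 0.24584 m.
v = −0.0505·394.3·0.97278·[1 + 0.0505·-0.23175/0.24584] = -18.447 m/s.
|v| = 18.447 m/s.

18.4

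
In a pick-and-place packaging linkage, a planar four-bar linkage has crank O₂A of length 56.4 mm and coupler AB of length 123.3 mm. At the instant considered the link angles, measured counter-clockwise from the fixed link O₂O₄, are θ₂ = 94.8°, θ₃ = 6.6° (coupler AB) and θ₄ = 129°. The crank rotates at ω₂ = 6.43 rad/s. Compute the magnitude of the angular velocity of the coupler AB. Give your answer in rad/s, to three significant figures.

1.96

ω₂ = 6.43 rad/s
Differentiating the loop-closure r₂e^{iθ₂}+r₃e^{iθ₃}=r₁+r₄e^{iθ₄} gives r₂ω₂e^{iθ₂}+r₃ω₃e^{iθ₃}=r₄ω₄e^{iθ₄}.
Eliminating the other unknown: ω₃ = r₂ω₂ sin(θ₄−θ₂) / [r₃ sin(θ₃−θ₄)].
Numerator sine = +0.56208; denominator sine = -0.84433.
Result = 0.0564·6.43·(+0.56208) / (0.1233·(-0.84433)) = -1.958 rad/s; magnitude 1.958 rad/s.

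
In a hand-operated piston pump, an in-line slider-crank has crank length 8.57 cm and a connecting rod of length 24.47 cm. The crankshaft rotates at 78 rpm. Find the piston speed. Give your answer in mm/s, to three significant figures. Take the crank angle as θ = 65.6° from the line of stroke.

735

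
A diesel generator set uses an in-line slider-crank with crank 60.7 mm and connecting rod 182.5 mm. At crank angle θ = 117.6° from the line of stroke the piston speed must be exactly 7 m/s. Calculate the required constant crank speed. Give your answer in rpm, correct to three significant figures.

For an in-line slider-crank, |v_piston| = rω|sinθ|·[1 + r cosθ/√(L² − r² sin²θ)].
With r = 0.0607 m, L = 0.1825 m, θ = 117.6°: the bracketed kinematic factor |dx/dθ| = 0.045118 m.
ω = v/|dx/dθ| = 7/0.045118 = 155.15 rad/s.
N = 60ω/(2π) = 1481.6 rpm.

1480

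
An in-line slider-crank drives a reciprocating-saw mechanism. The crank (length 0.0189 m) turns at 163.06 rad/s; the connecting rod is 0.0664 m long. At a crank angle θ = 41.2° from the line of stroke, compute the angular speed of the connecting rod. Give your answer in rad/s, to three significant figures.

35.6

ω = 163.1 rad/s
The rod makes angle φ with the slider axis where L sinφ = r sinθ; differentiating, L cosφ·φ̇ = r ω cosθ.
L cosφ = √(L² − r² sin²θ) = 0.065223 m.
|ω_rod| = r ω |cosθ| / √(L² − r² sin²θ) = 0.0189·163.1·0.75241/0.065223 = 35.552 rad/s.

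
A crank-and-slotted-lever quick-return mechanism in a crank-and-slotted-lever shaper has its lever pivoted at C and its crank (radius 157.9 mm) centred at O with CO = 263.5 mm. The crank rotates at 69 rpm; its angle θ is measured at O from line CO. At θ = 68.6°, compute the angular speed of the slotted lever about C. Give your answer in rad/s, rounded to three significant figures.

2.32

ω = 7.226 rad/s (from 69 rpm).
Crank pin A relative to C: A = (d + r cosθ, r sinθ); lever angle φ = atan2(r sinθ, d + r cosθ).
Differentiating tanφ: φ̇ = rω(d cosθ + r)/(d² + r² + 2dr cosθ).
d² + r² + 2dr cosθ = |CA|² = 0.124727 m²;  d cosθ + r = +0.25405 m.
|ω_lever| = |0.1579·7.226·+0.25405| / 0.124727 = 2.3239 rad/s.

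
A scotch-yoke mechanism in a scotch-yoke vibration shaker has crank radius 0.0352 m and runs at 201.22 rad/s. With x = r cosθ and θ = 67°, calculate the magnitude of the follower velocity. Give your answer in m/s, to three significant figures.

6.52

ω = 201.2 rad/s
x = r cosθ ⇒ ẋ = −rω sinθ.
|v| = rω|sinθ| = 0.0352·201.2·|sin 67°| = 6.5199 m/s.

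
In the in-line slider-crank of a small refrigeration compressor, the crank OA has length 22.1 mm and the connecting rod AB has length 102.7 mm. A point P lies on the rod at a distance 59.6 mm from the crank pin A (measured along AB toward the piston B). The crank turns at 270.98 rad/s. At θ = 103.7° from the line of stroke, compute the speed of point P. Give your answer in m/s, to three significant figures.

ω = 271 rad/s.  Crank-pin speed |V_A| = rω = 5.9887 m/s, perpendicular to OA.
Rod angle: sinφ = −(r/L) sinθ ⇒ φ = -12.068°; ω_rod = −rω cosθ/√(L²−r²sin²θ) = +14.123 rad/s.
V_P = V_A + ω_rod × AP, with AP = 0.0596 m along the rod.
Components: V_Px = −rω sinθ − a·ω_rod·sinφ = -5.6423 m/s;  V_Py = rω cosθ + a·ω_rod·cosφ = -0.59523 m/s.
|V_P| = √(V_Px² + V_Py²) = 5.6736 m/s.

5.67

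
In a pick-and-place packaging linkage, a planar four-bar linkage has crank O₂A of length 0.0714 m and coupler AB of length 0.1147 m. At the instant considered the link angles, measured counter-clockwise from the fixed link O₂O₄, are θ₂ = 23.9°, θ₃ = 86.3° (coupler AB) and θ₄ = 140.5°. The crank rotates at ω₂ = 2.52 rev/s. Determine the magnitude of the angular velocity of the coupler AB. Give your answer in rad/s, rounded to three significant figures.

ω₂ = 15.83 rad/s (from 2.52 rev/s).
Differentiating the loop-closure r₂e^{iθ₂}+r₃e^{iθ₃}=r₁+r₄e^{iθ₄} gives r₂ω₂e^{iθ₂}+r₃ω₃e^{iθ₃}=r₄ω₄e^{iθ₄}.
Eliminating the other unknown: ω₃ = r₂ω₂ sin(θ₄−θ₂) / [r₃ sin(θ₃−θ₄)].
Numerator sine = +0.89415; denominator sine = -0.81106.
Result = 0.0714·15.83·(+0.89415) / (0.1147·(-0.81106)) = -10.866 rad/s; magnitude 10.866 rad/s.

10.9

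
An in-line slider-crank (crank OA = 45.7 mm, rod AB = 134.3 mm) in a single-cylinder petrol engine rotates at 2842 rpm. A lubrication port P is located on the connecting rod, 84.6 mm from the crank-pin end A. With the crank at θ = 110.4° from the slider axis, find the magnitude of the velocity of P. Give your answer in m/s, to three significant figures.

11.9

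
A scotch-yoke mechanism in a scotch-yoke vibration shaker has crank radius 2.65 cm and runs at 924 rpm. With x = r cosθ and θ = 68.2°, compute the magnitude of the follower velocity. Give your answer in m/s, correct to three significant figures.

2.38

ω = 96.76 rad/s (from 924 rpm).
x = r cosθ ⇒ ẋ = −rω sinθ.
|v| = rω|sinθ| = 0.0265·96.76·|sin 68.2°| = 2.3808 m/s.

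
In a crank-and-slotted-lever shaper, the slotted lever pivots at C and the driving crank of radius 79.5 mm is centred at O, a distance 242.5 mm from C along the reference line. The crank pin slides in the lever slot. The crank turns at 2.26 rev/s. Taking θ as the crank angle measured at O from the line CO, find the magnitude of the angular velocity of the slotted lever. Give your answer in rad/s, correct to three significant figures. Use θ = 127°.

1.79

ω = 14.2 rad/s (from 2.26 rev/s).
Crank pin A relative to C: A = (d + r cosθ, r sinθ); lever angle φ = atan2(r sinθ, d + r cosθ).
Differentiating tanφ: φ̇ = rω(d cosθ + r)/(d² + r² + 2dr cosθ).
d² + r² + 2dr cosθ = |CA|² = 0.041922 m²;  d cosθ + r = -0.06644 m.
|ω_lever| = |0.0795·14.2·-0.06644| / 0.041922 = 1.7891 rad/s.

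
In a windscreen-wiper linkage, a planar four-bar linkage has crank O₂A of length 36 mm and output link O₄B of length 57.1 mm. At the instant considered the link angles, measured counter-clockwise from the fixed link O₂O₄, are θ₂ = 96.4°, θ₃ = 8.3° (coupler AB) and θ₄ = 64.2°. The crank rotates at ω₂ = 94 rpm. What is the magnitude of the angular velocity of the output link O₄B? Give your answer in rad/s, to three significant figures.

7.49

ω₂ = 9.844 rad/s (from 94 rpm).
Differentiating the loop-closure r₂e^{iθ₂}+r₃e^{iθ₃}=r₁+r₄e^{iθ₄} gives r₂ω₂e^{iθ₂}+r₃ω₃e^{iθ₃}=r₄ω₄e^{iθ₄}.
Eliminating the other unknown: ω₄ = r₂ω₂ sin(θ₂−θ₃) / [r₄ sin(θ₄−θ₃)].
Numerator sine = +0.99945; denominator sine = +0.82806.
Result = 0.036·9.844·(+0.99945) / (0.0571·(+0.82806)) = +7.4907 rad/s; magnitude 7.4907 rad/s.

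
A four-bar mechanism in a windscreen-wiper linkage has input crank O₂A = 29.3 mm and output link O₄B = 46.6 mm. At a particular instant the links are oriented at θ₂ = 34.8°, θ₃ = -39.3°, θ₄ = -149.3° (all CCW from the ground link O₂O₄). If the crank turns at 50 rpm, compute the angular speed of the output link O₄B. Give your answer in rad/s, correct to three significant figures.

3.37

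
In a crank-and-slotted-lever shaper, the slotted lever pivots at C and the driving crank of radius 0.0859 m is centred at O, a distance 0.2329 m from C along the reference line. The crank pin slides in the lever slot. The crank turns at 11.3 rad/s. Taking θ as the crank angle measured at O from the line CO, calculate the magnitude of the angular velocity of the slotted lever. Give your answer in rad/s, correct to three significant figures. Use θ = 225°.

ω = 11.3 rad/s
Crank pin A relative to C: A = (d + r cosθ, r sinθ); lever angle φ = atan2(r sinθ, d + r cosθ).
Differentiating tanφ: φ̇ = rω(d cosθ + r)/(d² + r² + 2dr cosθ).
d² + r² + 2dr cosθ = |CA|² = 0.0333283 m²;  d cosθ + r = -0.078785 m.
|ω_lever| = |0.0859·11.3·-0.078785| / 0.0333283 = 2.2946 rad/s.

2.29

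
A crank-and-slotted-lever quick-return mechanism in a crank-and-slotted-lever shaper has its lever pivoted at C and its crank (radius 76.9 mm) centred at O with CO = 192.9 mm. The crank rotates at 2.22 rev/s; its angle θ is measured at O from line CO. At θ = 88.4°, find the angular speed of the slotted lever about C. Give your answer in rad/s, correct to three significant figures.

ω = 13.95 rad/s (from 2.22 rev/s).
Crank pin A relative to C: A = (d + r cosθ, r sinθ); lever angle φ = atan2(r sinθ, d + r cosθ).
Differentiating tanφ: φ̇ = rω(d cosθ + r)/(d² + r² + 2dr cosθ).
d² + r² + 2dr cosθ = |CA|² = 0.0439524 m²;  d cosθ + r = +0.082286 m.
|ω_lever| = |0.0769·13.95·+0.082286| / 0.0439524 = 2.0082 rad/s.

2.01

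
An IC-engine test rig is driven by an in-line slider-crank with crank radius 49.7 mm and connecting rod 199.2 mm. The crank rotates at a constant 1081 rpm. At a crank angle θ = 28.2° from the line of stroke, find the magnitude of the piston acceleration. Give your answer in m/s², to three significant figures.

652

ω = 2π·1081/60 = 113.2 rad/s
x(θ) = r cosθ + √(L² − r² sin²θ); with ω constant, a = ω²·d²x/dθ².
d²x/dθ² = −r cosθ − r²(cos2θ)/√u − r⁴ sin²2θ/(4u^{3/2}),  u = L² − r² sin²θ = 0.0391291 m².
Substituting r = 0.0497 m, L = 0.1992 m, θ = 28.2°: d²x/dθ² = -0.050848 m.
a = ω²·d²x/dθ² = (113.2)²·(-0.050848) = -651.6 m/s²;  |a| = 651.6 m/s².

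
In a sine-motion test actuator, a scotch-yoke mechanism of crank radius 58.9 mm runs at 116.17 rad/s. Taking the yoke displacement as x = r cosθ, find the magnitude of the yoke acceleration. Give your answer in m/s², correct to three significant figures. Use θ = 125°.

456

ω = 116.2 rad/s
x = r cosθ ⇒ ẍ = −rω² cosθ (ω constant).
|a| = rω²|cosθ| = 0.0589·(116.2)²·|cos 125°| = 455.93 m/s².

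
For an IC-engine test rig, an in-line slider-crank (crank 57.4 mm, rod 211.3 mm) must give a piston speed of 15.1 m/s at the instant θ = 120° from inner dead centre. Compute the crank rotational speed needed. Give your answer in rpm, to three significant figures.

3370

For an in-line slider-crank, |v_piston| = rω|sinθ|·[1 + r cosθ/√(L² − r² sin²θ)].
With r = 0.0574 m, L = 0.2113 m, θ = 120°: the bracketed kinematic factor |dx/dθ| = 0.042763 m.
ω = v/|dx/dθ| = 15.1/0.042763 = 353.11 rad/s.
N = 60ω/(2π) = 3371.9 rpm.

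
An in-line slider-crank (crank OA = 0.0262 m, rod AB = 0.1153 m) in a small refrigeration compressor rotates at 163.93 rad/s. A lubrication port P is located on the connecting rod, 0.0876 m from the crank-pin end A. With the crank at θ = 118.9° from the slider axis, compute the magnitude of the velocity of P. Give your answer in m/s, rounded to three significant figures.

ω = 163.9 rad/s.  Crank-pin speed |V_A| = rω = 4.295 m/s, perpendicular to OA.
Rod angle: sinφ = −(r/L) sinθ ⇒ φ = -11.475°; ω_rod = −rω cosθ/√(L²−r²sin²θ) = +18.37 rad/s.
V_P = V_A + ω_rod × AP, with AP = 0.0876 m along the rod.
Components: V_Px = −rω sinθ − a·ω_rod·sinφ = -3.44 m/s;  V_Py = rω cosθ + a·ω_rod·cosφ = -0.49867 m/s.
|V_P| = √(V_Px² + V_Py²) = 3.4759 m/s.

3.48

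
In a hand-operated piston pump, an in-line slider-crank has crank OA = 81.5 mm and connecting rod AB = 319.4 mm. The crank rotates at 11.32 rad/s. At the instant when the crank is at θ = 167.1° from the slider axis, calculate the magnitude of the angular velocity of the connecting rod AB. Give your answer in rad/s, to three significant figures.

ω = 11.32 rad/s
The rod makes angle φ with the slider axis where L sinφ = r sinθ; differentiating, L cosφ·φ̇ = r ω cosθ.
L cosφ = √(L² − r² sin²θ) = 0.31888 m.
|ω_rod| = r ω |cosθ| / √(L² − r² sin²θ) = 0.0815·11.32·0.97476/0.31888 = 2.8202 rad/s.

2.82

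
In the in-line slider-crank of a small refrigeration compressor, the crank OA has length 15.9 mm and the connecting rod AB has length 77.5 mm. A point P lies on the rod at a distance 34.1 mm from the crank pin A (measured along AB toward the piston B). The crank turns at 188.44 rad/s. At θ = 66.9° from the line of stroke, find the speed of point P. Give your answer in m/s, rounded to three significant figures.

2.93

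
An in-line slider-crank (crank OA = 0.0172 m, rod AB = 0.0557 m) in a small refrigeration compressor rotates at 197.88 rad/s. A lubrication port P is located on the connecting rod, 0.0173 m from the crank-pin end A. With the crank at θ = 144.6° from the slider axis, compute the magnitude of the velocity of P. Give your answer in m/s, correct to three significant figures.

2.64

ω = 197.9 rad/s.  Crank-pin speed |V_A| = rω = 3.4035 m/s, perpendicular to OA.
Rod angle: sinφ = −(r/L) sinθ ⇒ φ = -10.305°; ω_rod = −rω cosθ/√(L²−r²sin²θ) = +50.625 rad/s.
V_P = V_A + ω_rod × AP, with AP = 0.0173 m along the rod.
Components: V_Px = −rω sinθ − a·ω_rod·sinφ = -1.8149 m/s;  V_Py = rω cosθ + a·ω_rod·cosφ = -1.9126 m/s.
|V_P| = √(V_Px² + V_Py²) = 2.6367 m/s.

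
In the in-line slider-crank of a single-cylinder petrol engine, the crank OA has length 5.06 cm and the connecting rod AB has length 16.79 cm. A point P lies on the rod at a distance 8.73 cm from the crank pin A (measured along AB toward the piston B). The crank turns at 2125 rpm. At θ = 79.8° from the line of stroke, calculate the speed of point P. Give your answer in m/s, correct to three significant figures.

11.4

ω = 222.5 rad/s.  Crank-pin speed |V_A| = rω = 11.26 m/s, perpendicular to OA.
Rod angle: sinφ = −(r/L) sinθ ⇒ φ = -17.254°; ω_rod = −rω cosθ/√(L²−r²sin²θ) = -12.436 rad/s.
V_P = V_A + ω_rod × AP, with AP = 0.0873 m along the rod.
Components: V_Px = −rω sinθ − a·ω_rod·sinφ = -11.404 m/s;  V_Py = rω cosθ + a·ω_rod·cosφ = +0.9572 m/s.
|V_P| = √(V_Px² + V_Py²) = 11.444 m/s.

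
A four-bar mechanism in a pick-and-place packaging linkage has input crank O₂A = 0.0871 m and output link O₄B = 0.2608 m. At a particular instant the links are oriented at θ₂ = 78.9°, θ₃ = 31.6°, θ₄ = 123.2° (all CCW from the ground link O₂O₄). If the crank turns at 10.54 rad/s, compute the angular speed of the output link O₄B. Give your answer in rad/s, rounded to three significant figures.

2.59

ω₂ = 10.54 rad/s
Differentiating the loop-closure r₂e^{iθ₂}+r₃e^{iθ₃}=r₁+r₄e^{iθ₄} gives r₂ω₂e^{iθ₂}+r₃ω₃e^{iθ₃}=r₄ω₄e^{iθ₄}.
Eliminating the other unknown: ω₄ = r₂ω₂ sin(θ₂−θ₃) / [r₄ sin(θ₄−θ₃)].
Numerator sine = +0.73491; denominator sine = +0.99961.
Result = 0.0871·10.54·(+0.73491) / (0.2608·(+0.99961)) = +2.588 rad/s; magnitude 2.588 rad/s.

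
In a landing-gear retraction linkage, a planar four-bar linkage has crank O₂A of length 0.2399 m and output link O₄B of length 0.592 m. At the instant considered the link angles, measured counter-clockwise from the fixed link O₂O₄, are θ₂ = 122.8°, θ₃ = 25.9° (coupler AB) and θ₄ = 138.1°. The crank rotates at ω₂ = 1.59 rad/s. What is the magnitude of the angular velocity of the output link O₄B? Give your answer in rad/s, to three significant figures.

ω₂ = 1.59 rad/s
Differentiating the loop-closure r₂e^{iθ₂}+r₃e^{iθ₃}=r₁+r₄e^{iθ₄} gives r₂ω₂e^{iθ₂}+r₃ω₃e^{iθ₃}=r₄ω₄e^{iθ₄}.
Eliminating the other unknown: ω₄ = r₂ω₂ sin(θ₂−θ₃) / [r₄ sin(θ₄−θ₃)].
Numerator sine = +0.99276; denominator sine = +0.92587.
Result = 0.2399·1.59·(+0.99276) / (0.592·(+0.92587)) = +0.69087 rad/s; magnitude 0.69087 rad/s.

0.691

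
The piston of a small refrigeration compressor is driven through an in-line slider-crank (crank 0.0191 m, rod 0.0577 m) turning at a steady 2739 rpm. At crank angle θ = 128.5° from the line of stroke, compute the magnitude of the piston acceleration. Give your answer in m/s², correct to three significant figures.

ω = 2π·2739/60 = 286.8 rad/s
x(θ) = r cosθ + √(L² − r² sin²θ); with ω constant, a = ω²·d²x/dθ².
d²x/dθ² = −r cosθ − r²(cos2θ)/√u − r⁴ sin²2θ/(4u^{3/2}),  u = L² − r² sin²θ = 0.00310585 m².
Substituting r = 0.0191 m, L = 0.0577 m, θ = 128.5°: d²x/dθ² = +0.01318 m.
a = ω²·d²x/dθ² = (286.8)²·(+0.01318) = +1084.3 m/s²;  |a| = 1084.3 m/s².

1080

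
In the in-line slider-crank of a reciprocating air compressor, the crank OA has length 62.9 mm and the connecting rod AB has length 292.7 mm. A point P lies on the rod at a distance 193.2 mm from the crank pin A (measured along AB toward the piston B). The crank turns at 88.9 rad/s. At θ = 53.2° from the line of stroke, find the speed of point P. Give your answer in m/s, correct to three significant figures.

ω = 88.9 rad/s.  Crank-pin speed |V_A| = rω = 5.5918 m/s, perpendicular to OA.
Rod angle: sinφ = −(r/L) sinθ ⇒ φ = -9.908°; ω_rod = −rω cosθ/√(L²−r²sin²θ) = -11.617 rad/s.
V_P = V_A + ω_rod × AP, with AP = 0.1932 m along the rod.
Components: V_Px = −rω sinθ − a·ω_rod·sinφ = -4.8637 m/s;  V_Py = rω cosθ + a·ω_rod·cosφ = +1.1387 m/s.
|V_P| = √(V_Px² + V_Py²) = 4.9953 m/s.

5.00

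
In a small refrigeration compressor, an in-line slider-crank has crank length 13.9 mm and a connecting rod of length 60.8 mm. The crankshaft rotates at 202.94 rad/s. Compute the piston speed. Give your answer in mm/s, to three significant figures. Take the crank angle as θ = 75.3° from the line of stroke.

2890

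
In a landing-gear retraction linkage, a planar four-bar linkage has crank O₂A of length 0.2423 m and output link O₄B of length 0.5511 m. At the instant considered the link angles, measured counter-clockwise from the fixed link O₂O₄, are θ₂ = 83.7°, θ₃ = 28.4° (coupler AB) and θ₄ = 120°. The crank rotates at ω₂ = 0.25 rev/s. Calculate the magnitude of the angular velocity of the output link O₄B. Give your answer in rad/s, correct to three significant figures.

ω₂ = 1.571 rad/s (from 0.25 rev/s).
Differentiating the loop-closure r₂e^{iθ₂}+r₃e^{iθ₃}=r₁+r₄e^{iθ₄} gives r₂ω₂e^{iθ₂}+r₃ω₃e^{iθ₃}=r₄ω₄e^{iθ₄}.
Eliminating the other unknown: ω₄ = r₂ω₂ sin(θ₂−θ₃) / [r₄ sin(θ₄−θ₃)].
Numerator sine = +0.82214; denominator sine = +0.99961.
Result = 0.2423·1.571·(+0.82214) / (0.5511·(+0.99961)) = +0.56802 rad/s; magnitude 0.56802 rad/s.

0.568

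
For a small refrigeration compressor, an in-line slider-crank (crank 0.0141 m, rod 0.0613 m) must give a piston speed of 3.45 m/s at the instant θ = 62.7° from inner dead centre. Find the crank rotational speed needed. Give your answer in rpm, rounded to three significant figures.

For an in-line slider-crank, |v_piston| = rω|sinθ|·[1 + r cosθ/√(L² − r² sin²θ)].
With r = 0.0141 m, L = 0.0613 m, θ = 62.7°: the bracketed kinematic factor |dx/dθ| = 0.01388 m.
ω = v/|dx/dθ| = 3.45/0.01388 = 248.56 rad/s.
N = 60ω/(2π) = 2373.6 rpm.

2370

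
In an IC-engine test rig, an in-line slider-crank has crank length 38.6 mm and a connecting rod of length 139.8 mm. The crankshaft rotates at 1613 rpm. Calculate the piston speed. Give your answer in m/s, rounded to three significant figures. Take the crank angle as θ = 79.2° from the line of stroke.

6.75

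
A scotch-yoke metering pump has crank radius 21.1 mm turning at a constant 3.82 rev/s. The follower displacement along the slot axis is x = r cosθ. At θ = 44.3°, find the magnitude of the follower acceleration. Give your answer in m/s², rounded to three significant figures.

8.70

ω = 24 rad/s (from 3.82 rev/s).
x = r cosθ ⇒ ẍ = −rω² cosθ (ω constant).
|a| = rω²|cosθ| = 0.0211·(24)²·|cos 44.3°| = 8.6995 m/s².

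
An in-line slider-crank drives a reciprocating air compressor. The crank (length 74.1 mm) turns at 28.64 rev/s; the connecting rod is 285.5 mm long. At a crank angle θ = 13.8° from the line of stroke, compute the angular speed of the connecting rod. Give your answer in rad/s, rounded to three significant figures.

45.4

ω = 180 rad/s (converted from 28.64 rev/s).
The rod makes angle φ with the slider axis where L sinφ = r sinθ; differentiating, L cosφ·φ̇ = r ω cosθ.
L cosφ = √(L² − r² sin²θ) = 0.28495 m.
|ω_rod| = r ω |cosθ| / √(L² − r² sin²θ) = 0.0741·180·0.97113/0.28495 = 45.444 rad/s.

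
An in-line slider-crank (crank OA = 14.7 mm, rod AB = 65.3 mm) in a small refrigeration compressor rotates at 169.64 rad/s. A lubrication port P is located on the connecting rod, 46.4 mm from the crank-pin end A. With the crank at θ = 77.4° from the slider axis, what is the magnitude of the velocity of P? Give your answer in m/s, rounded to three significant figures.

ω = 169.6 rad/s.  Crank-pin speed |V_A| = rω = 2.4937 m/s, perpendicular to OA.
Rod angle: sinφ = −(r/L) sinθ ⇒ φ = -12.691°; ω_rod = −rω cosθ/√(L²−r²sin²θ) = -8.5392 rad/s.
V_P = V_A + ω_rod × AP, with AP = 0.0464 m along the rod.
Components: V_Px = −rω sinθ − a·ω_rod·sinφ = -2.5207 m/s;  V_Py = rω cosθ + a·ω_rod·cosφ = +0.15745 m/s.
|V_P| = √(V_Px² + V_Py²) = 2.5256 m/s.

2.53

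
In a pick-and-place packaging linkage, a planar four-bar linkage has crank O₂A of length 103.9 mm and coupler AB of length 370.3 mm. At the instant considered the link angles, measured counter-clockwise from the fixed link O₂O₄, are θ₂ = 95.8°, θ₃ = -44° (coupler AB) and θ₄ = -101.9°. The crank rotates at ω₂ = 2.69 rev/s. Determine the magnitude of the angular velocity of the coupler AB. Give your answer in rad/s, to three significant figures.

1.70

ω₂ = 16.9 rad/s (from 2.69 rev/s).
Differentiating the loop-closure r₂e^{iθ₂}+r₃e^{iθ₃}=r₁+r₄e^{iθ₄} gives r₂ω₂e^{iθ₂}+r₃ω₃e^{iθ₃}=r₄ω₄e^{iθ₄}.
Eliminating the other unknown: ω₃ = r₂ω₂ sin(θ₄−θ₂) / [r₃ sin(θ₃−θ₄)].
Numerator sine = +0.30403; denominator sine = +0.84712.
Result = 0.1039·16.9·(+0.30403) / (0.3703·(+0.84712)) = +1.702 rad/s; magnitude 1.702 rad/s.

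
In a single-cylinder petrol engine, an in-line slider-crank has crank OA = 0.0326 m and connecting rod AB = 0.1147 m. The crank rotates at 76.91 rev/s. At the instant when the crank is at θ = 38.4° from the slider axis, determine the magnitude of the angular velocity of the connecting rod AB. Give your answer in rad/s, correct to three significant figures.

109

ω = 483.2 rad/s (converted from 76.91 rev/s).
The rod makes angle φ with the slider axis where L sinφ = r sinθ; differentiating, L cosφ·φ̇ = r ω cosθ.
L cosφ = √(L² − r² sin²θ) = 0.1129 m.
|ω_rod| = r ω |cosθ| / √(L² − r² sin²θ) = 0.0326·483.2·0.78369/0.1129 = 109.36 rad/s.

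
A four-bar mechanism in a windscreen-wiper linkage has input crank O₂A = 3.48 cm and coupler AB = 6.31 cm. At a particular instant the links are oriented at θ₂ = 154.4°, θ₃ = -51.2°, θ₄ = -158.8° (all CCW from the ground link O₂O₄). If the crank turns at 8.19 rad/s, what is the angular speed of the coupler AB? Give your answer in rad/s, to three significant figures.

ω₂ = 8.19 rad/s
Differentiating the loop-closure r₂e^{iθ₂}+r₃e^{iθ₃}=r₁+r₄e^{iθ₄} gives r₂ω₂e^{iθ₂}+r₃ω₃e^{iθ₃}=r₄ω₄e^{iθ₄}.
Eliminating the other unknown: ω₃ = r₂ω₂ sin(θ₄−θ₂) / [r₃ sin(θ₃−θ₄)].
Numerator sine = +0.72897; denominator sine = +0.95319.
Result = 0.0348·8.19·(+0.72897) / (0.0631·(+0.95319)) = +3.4543 rad/s; magnitude 3.4543 rad/s.

3.45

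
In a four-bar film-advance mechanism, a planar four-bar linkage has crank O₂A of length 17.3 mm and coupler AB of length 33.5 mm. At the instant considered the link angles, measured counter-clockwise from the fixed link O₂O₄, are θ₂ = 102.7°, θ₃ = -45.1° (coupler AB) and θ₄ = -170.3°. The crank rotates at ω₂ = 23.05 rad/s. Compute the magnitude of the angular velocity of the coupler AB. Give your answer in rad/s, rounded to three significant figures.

ω₂ = 23.05 rad/s
Differentiating the loop-closure r₂e^{iθ₂}+r₃e^{iθ₃}=r₁+r₄e^{iθ₄} gives r₂ω₂e^{iθ₂}+r₃ω₃e^{iθ₃}=r₄ω₄e^{iθ₄}.
Eliminating the other unknown: ω₃ = r₂ω₂ sin(θ₄−θ₂) / [r₃ sin(θ₃−θ₄)].
Numerator sine = +0.99863; denominator sine = +0.81714.
Result = 0.0173·23.05·(+0.99863) / (0.0335·(+0.81714)) = +14.547 rad/s; magnitude 14.547 rad/s.

14.5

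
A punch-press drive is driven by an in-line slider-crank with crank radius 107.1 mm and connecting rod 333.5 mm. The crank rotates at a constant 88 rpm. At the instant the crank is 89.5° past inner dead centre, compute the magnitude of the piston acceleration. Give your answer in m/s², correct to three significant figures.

3.00

ω = 2π·88/60 = 9.215 rad/s
x(θ) = r cosθ + √(L² − r² sin²θ); with ω constant, a = ω²·d²x/dθ².
d²x/dθ² = −r cosθ − r²(cos2θ)/√u − r⁴ sin²2θ/(4u^{3/2}),  u = L² − r² sin²θ = 0.0997527 m².
Substituting r = 0.1071 m, L = 0.3335 m, θ = 89.5°: d²x/dθ² = +0.035377 m.
a = ω²·d²x/dθ² = (9.215)²·(+0.035377) = +3.0043 m/s²;  |a| = 3.0043 m/s².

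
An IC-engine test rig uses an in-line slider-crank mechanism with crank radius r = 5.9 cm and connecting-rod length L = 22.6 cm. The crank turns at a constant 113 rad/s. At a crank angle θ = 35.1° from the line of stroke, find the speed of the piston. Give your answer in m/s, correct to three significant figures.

ω = 113 rad/s
For an in-line slider-crank, x = r cosθ + √(L² − r² sin²θ), so v = −rω sinθ·[1 + r cosθ/√(L² − r² sin²θ)].
With r = 0.059 m, L = 0.226 m, θ = 35.1°: √(L² − r² sin²θ) = 0.22344 m.
v = −0.059·113·0.57501·[1 + 0.059·0.81815/0.22344] = -4.6617 m/s.
|v| = 4.6617 m/s.

4.66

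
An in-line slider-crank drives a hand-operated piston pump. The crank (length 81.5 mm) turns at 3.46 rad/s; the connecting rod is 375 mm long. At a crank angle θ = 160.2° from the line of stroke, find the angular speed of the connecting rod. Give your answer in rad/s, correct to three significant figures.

ω = 3.46 rad/s
The rod makes angle φ with the slider axis where L sinφ = r sinθ; differentiating, L cosφ·φ̇ = r ω cosθ.
L cosφ = √(L² − r² sin²θ) = 0.37398 m.
|ω_rod| = r ω |cosθ| / √(L² − r² sin²θ) = 0.0815·3.46·0.94088/0.37398 = 0.70944 rad/s.

0.709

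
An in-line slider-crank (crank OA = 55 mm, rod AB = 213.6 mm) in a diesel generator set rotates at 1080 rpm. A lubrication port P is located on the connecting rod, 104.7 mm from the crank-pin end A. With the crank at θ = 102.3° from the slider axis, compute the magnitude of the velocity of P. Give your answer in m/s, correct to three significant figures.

ω = 113.1 rad/s.  Crank-pin speed |V_A| = rω = 6.2204 m/s, perpendicular to OA.
Rod angle: sinφ = −(r/L) sinθ ⇒ φ = -14.571°; ω_rod = −rω cosθ/√(L²−r²sin²θ) = +6.4099 rad/s.
V_P = V_A + ω_rod × AP, with AP = 0.1047 m along the rod.
Components: V_Px = −rω sinθ − a·ω_rod·sinφ = -5.9087 m/s;  V_Py = rω cosθ + a·ω_rod·cosφ = -0.67559 m/s.
|V_P| = √(V_Px² + V_Py²) = 5.9472 m/s.

5.95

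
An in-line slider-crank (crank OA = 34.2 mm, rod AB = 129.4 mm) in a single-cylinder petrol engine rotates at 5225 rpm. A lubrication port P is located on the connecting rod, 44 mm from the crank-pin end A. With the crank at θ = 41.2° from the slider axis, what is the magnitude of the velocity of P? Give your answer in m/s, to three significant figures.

16.1

ω = 547.2 rad/s.  Crank-pin speed |V_A| = rω = 18.713 m/s, perpendicular to OA.
Rod angle: sinφ = −(r/L) sinθ ⇒ φ = -10.026°; ω_rod = −rω cosθ/√(L²−r²sin²θ) = -110.5 rad/s.
V_P = V_A + ω_rod × AP, with AP = 0.044 m along the rod.
Components: V_Px = −rω sinθ − a·ω_rod·sinφ = -13.172 m/s;  V_Py = rω cosθ + a·ω_rod·cosφ = +9.2923 m/s.
|V_P| = √(V_Px² + V_Py²) = 16.12 m/s.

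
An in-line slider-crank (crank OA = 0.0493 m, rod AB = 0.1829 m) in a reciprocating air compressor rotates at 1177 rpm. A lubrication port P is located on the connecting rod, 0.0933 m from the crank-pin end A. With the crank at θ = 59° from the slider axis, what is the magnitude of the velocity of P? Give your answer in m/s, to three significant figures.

ω = 123.3 rad/s.  Crank-pin speed |V_A| = rω = 6.0765 m/s, perpendicular to OA.
Rod angle: sinφ = −(r/L) sinθ ⇒ φ = -13.359°; ω_rod = −rω cosθ/√(L²−r²sin²θ) = -17.587 rad/s.
V_P = V_A + ω_rod × AP, with AP = 0.0933 m along the rod.
Components: V_Px = −rω sinθ − a·ω_rod·sinφ = -5.5877 m/s;  V_Py = rω cosθ + a·ω_rod·cosφ = +1.5332 m/s.
|V_P| = √(V_Px² + V_Py²) = 5.7942 m/s.

5.79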